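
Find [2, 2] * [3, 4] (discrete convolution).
y[0] = 2×3 = 6; y[1] = 2×4 + 2×3 = 14; y[2] = 2×4 = 8

[6, 14, 8]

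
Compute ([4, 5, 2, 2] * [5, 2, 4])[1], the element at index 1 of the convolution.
Use y[k] = Σ_i a[i]·b[k-i] at k=1. y[1] = 4×2 + 5×5 = 33

33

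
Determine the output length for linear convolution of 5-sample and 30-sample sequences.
Linear/full convolution length: m + n - 1 = 5 + 30 - 1 = 34

34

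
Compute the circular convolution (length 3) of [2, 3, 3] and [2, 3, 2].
Use y[k] = Σ_j a[j]·b[(k-j) mod 3]. y[0] = 2×2 + 3×2 + 3×3 = 19; y[1] = 2×3 + 3×2 + 3×2 = 18; y[2] = 2×2 + 3×3 + 3×2 = 19. Result: [19, 18, 19]

[19, 18, 19]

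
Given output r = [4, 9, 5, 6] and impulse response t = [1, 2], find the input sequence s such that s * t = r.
Deconvolve r=[4, 9, 5, 6] by t=[1, 2]. Since t[0]=1, solve forward: s[0] = r[0] / 1 = 4; s[1] = (r[1] - 4×2) / 1 = 1; s[2] = (r[2] - 1×2) / 1 = 3. So s = [4, 1, 3]. Check by forward convolution: r[0] = 4×1 = 4; r[1] = 4×2 + 1×1 = 9; r[2] = 1×2 + 3×1 = 5; r[3] = 3×2 = 6

[4, 1, 3]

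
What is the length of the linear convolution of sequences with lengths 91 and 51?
Linear/full convolution length: m + n - 1 = 91 + 51 - 1 = 141

141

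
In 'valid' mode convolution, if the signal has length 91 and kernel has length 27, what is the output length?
'Valid' mode counts only positions where the kernel fully overlaps the signal: m - n + 1 = 91 - 27 + 1 = 65

65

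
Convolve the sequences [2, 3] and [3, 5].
y[0] = 2×3 = 6; y[1] = 2×5 + 3×3 = 19; y[2] = 3×5 = 15

[6, 19, 15]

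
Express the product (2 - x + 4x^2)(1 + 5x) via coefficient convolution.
Ascending coefficients: a = [2, -1, 4], b = [1, 5]. c[0] = 2×1 = 2; c[1] = 2×5 + -1×1 = 9; c[2] = -1×5 + 4×1 = -1; c[3] = 4×5 = 20. Result coefficients: [2, 9, -1, 20] → 2 + 9x - x^2 + 20x^3

2 + 9x - x^2 + 20x^3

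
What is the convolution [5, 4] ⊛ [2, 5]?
y[0] = 5×2 = 10; y[1] = 5×5 + 4×2 = 33; y[2] = 4×5 = 20

[10, 33, 20]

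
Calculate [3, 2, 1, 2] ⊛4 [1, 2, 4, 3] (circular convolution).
Use y[k] = Σ_j x[j]·h[(k-j) mod 4]. y[0] = 3×1 + 2×3 + 1×4 + 2×2 = 17; y[1] = 3×2 + 2×1 + 1×3 + 2×4 = 19; y[2] = 3×4 + 2×2 + 1×1 + 2×3 = 23; y[3] = 3×3 + 2×4 + 1×2 + 2×1 = 21. Result: [17, 19, 23, 21]

[17, 19, 23, 21]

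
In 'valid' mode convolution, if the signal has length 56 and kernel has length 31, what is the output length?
'Valid' mode counts only positions where the kernel fully overlaps the signal: m - n + 1 = 56 - 31 + 1 = 26

26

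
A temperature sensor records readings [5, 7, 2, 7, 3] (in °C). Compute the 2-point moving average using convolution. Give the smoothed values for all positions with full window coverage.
2-point moving average kernel = [1, 1]. Apply in 'valid' mode (full window coverage): avg[0] = (5 + 7) / 2 = 6.0; avg[1] = (7 + 2) / 2 = 4.5; avg[2] = (2 + 7) / 2 = 4.5; avg[3] = (7 + 3) / 2 = 5.0. Smoothed values: [6.0, 4.5, 4.5, 5.0]

[6.0, 4.5, 4.5, 5.0]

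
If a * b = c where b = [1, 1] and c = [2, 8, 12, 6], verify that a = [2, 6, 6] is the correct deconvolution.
Forward-compute [2, 6, 6] * [1, 1]: c[0] = 2×1 = 2; c[1] = 2×1 + 6×1 = 8; c[2] = 6×1 + 6×1 = 12; c[3] = 6×1 = 6 → [2, 8, 12, 6]. Matches given c = [2, 8, 12, 6], so verified.

Verified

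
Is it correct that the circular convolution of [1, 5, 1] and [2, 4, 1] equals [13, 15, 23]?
Recompute circular convolution of [1, 5, 1] and [2, 4, 1]: y[0] = 1×2 + 5×1 + 1×4 = 11; y[1] = 1×4 + 5×2 + 1×1 = 15; y[2] = 1×1 + 5×4 + 1×2 = 23 → [11, 15, 23]. Compare to given [13, 15, 23]: they differ at index 0: given 13, correct 11, so answer: No

No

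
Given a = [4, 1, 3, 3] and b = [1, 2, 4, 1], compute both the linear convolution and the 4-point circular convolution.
Linear: y_lin[0] = 4×1 = 4; y_lin[1] = 4×2 + 1×1 = 9; y_lin[2] = 4×4 + 1×2 + 3×1 = 21; y_lin[3] = 4×1 + 1×4 + 3×2 + 3×1 = 17; y_lin[4] = 1×1 + 3×4 + 3×2 = 19; y_lin[5] = 3×1 + 3×4 = 15; y_lin[6] = 3×1 = 3 → [4, 9, 21, 17, 19, 15, 3]. Circular (length 4): y[0] = 4×1 + 1×1 + 3×4 + 3×2 = 23; y[1] = 4×2 + 1×1 + 3×1 + 3×4 = 24; y[2] = 4×4 + 1×2 + 3×1 + 3×1 = 24; y[3] = 4×1 + 1×4 + 3×2 + 3×1 = 17 → [23, 24, 24, 17]

Linear: [4, 9, 21, 17, 19, 15, 3], Circular: [23, 24, 24, 17]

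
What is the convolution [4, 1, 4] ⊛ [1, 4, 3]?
y[0] = 4×1 = 4; y[1] = 4×4 + 1×1 = 17; y[2] = 4×3 + 1×4 + 4×1 = 20; y[3] = 1×3 + 4×4 = 19; y[4] = 4×3 = 12

[4, 17, 20, 19, 12]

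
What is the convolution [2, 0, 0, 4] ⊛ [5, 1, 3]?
y[0] = 2×5 = 10; y[1] = 2×1 + 0×5 = 2; y[2] = 2×3 + 0×1 + 0×5 = 6; y[3] = 0×3 + 0×1 + 4×5 = 20; y[4] = 0×3 + 4×1 = 4; y[5] = 4×3 = 12

[10, 2, 6, 20, 4, 12]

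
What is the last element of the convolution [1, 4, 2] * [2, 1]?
Use y[k] = Σ_i a[i]·b[k-i] at k=3. y[3] = 2×1 = 2

2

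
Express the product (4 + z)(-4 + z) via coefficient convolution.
Ascending coefficients: a = [4, 1], b = [-4, 1]. c[0] = 4×-4 = -16; c[1] = 4×1 + 1×-4 = 0; c[2] = 1×1 = 1. Result coefficients: [-16, 0, 1] → -16 + z^2

-16 + z^2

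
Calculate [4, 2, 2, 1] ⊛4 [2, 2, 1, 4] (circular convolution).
Use y[k] = Σ_j s[j]·t[(k-j) mod 4]. y[0] = 4×2 + 2×4 + 2×1 + 1×2 = 20; y[1] = 4×2 + 2×2 + 2×4 + 1×1 = 21; y[2] = 4×1 + 2×2 + 2×2 + 1×4 = 16; y[3] = 4×4 + 2×1 + 2×2 + 1×2 = 24. Result: [20, 21, 16, 24]

[20, 21, 16, 24]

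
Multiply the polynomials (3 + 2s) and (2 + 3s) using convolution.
Ascending coefficients: a = [3, 2], b = [2, 3]. c[0] = 3×2 = 6; c[1] = 3×3 + 2×2 = 13; c[2] = 2×3 = 6. Result coefficients: [6, 13, 6] → 6 + 13s + 6s^2

6 + 13s + 6s^2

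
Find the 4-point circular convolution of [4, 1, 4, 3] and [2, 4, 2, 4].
Use y[k] = Σ_j u[j]·v[(k-j) mod 4]. y[0] = 4×2 + 1×4 + 4×2 + 3×4 = 32; y[1] = 4×4 + 1×2 + 4×4 + 3×2 = 40; y[2] = 4×2 + 1×4 + 4×2 + 3×4 = 32; y[3] = 4×4 + 1×2 + 4×4 + 3×2 = 40. Result: [32, 40, 32, 40]

[32, 40, 32, 40]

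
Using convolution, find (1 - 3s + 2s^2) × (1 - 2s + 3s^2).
Ascending coefficients: a = [1, -3, 2], b = [1, -2, 3]. c[0] = 1×1 = 1; c[1] = 1×-2 + -3×1 = -5; c[2] = 1×3 + -3×-2 + 2×1 = 11; c[3] = -3×3 + 2×-2 = -13; c[4] = 2×3 = 6. Result coefficients: [1, -5, 11, -13, 6] → 1 - 5s + 11s^2 - 13s^3 + 6s^4

1 - 5s + 11s^2 - 13s^3 + 6s^4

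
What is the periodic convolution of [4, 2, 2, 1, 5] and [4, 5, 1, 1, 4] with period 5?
Use y[k] = Σ_j a[j]·b[(k-j) mod 5]. y[0] = 4×4 + 2×4 + 2×1 + 1×1 + 5×5 = 52; y[1] = 4×5 + 2×4 + 2×4 + 1×1 + 5×1 = 42; y[2] = 4×1 + 2×5 + 2×4 + 1×4 + 5×1 = 31; y[3] = 4×1 + 2×1 + 2×5 + 1×4 + 5×4 = 40; y[4] = 4×4 + 2×1 + 2×1 + 1×5 + 5×4 = 45. Result: [52, 42, 31, 40, 45]

[52, 42, 31, 40, 45]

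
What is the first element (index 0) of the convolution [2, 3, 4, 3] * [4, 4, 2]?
Use y[k] = Σ_i a[i]·b[k-i] at k=0. y[0] = 2×4 = 8

8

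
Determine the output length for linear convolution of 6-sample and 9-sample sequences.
Linear/full convolution length: m + n - 1 = 6 + 9 - 1 = 14

14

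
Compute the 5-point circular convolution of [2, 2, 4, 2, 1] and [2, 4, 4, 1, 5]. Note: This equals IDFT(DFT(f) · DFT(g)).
Either evaluate y[k] = Σ_j f[j]·g[(k-j) mod 5] directly, or use IDFT(DFT(f) · DFT(g)). y[0] = 2×2 + 2×5 + 4×1 + 2×4 + 1×4 = 30; y[1] = 2×4 + 2×2 + 4×5 + 2×1 + 1×4 = 38; y[2] = 2×4 + 2×4 + 4×2 + 2×5 + 1×1 = 35; y[3] = 2×1 + 2×4 + 4×4 + 2×2 + 1×5 = 35; y[4] = 2×5 + 2×1 + 4×4 + 2×4 + 1×2 = 38. Result: [30, 38, 35, 35, 38]

[30, 38, 35, 35, 38]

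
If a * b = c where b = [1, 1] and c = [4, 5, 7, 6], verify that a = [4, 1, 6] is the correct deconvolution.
Forward-compute [4, 1, 6] * [1, 1]: c[0] = 4×1 = 4; c[1] = 4×1 + 1×1 = 5; c[2] = 1×1 + 6×1 = 7; c[3] = 6×1 = 6 → [4, 5, 7, 6]. Matches given c = [4, 5, 7, 6], so verified.

Verified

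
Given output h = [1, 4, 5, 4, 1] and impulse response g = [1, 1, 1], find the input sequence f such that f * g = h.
Deconvolve h=[1, 4, 5, 4, 1] by g=[1, 1, 1]. Since g[0]=1, solve forward: f[0] = h[0] / 1 = 1; f[1] = (h[1] - 1×1) / 1 = 3; f[2] = (h[2] - 3×1 - 1×1) / 1 = 1. So f = [1, 3, 1]. Check by forward convolution: h[0] = 1×1 = 1; h[1] = 1×1 + 3×1 = 4; h[2] = 1×1 + 3×1 + 1×1 = 5; h[3] = 3×1 + 1×1 = 4; h[4] = 1×1 = 1

[1, 3, 1]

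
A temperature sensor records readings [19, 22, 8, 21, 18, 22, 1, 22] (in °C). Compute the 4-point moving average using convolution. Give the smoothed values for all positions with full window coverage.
4-point moving average kernel = [1, 1, 1, 1]. Apply in 'valid' mode (full window coverage): avg[0] = (19 + 22 + 8 + 21) / 4 = 17.5; avg[1] = (22 + 8 + 21 + 18) / 4 = 17.25; avg[2] = (8 + 21 + 18 + 22) / 4 = 17.25; avg[3] = (21 + 18 + 22 + 1) / 4 = 15.5; avg[4] = (18 + 22 + 1 + 22) / 4 = 15.75. Smoothed values: [17.5, 17.25, 17.25, 15.5, 15.75]

[17.5, 17.25, 17.25, 15.5, 15.75]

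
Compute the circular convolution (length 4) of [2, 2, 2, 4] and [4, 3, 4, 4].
Use y[k] = Σ_j s[j]·t[(k-j) mod 4]. y[0] = 2×4 + 2×4 + 2×4 + 4×3 = 36; y[1] = 2×3 + 2×4 + 2×4 + 4×4 = 38; y[2] = 2×4 + 2×3 + 2×4 + 4×4 = 38; y[3] = 2×4 + 2×4 + 2×3 + 4×4 = 38. Result: [36, 38, 38, 38]

[36, 38, 38, 38]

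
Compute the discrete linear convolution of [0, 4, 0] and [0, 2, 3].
y[0] = 0×0 = 0; y[1] = 0×2 + 4×0 = 0; y[2] = 0×3 + 4×2 + 0×0 = 8; y[3] = 4×3 + 0×2 = 12; y[4] = 0×3 = 0

[0, 0, 8, 12, 0]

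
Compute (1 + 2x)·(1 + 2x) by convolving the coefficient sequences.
Ascending coefficients: a = [1, 2], b = [1, 2]. c[0] = 1×1 = 1; c[1] = 1×2 + 2×1 = 4; c[2] = 2×2 = 4. Result coefficients: [1, 4, 4] → 1 + 4x + 4x^2

1 + 4x + 4x^2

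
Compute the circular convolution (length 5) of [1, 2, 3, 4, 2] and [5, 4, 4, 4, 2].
Use y[k] = Σ_j x[j]·h[(k-j) mod 5]. y[0] = 1×5 + 2×2 + 3×4 + 4×4 + 2×4 = 45; y[1] = 1×4 + 2×5 + 3×2 + 4×4 + 2×4 = 44; y[2] = 1×4 + 2×4 + 3×5 + 4×2 + 2×4 = 43; y[3] = 1×4 + 2×4 + 3×4 + 4×5 + 2×2 = 48; y[4] = 1×2 + 2×4 + 3×4 + 4×4 + 2×5 = 48. Result: [45, 44, 43, 48, 48]

[45, 44, 43, 48, 48]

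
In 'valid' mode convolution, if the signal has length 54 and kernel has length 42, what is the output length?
'Valid' mode counts only positions where the kernel fully overlaps the signal: m - n + 1 = 54 - 42 + 1 = 13

13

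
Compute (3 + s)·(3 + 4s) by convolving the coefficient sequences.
Ascending coefficients: a = [3, 1], b = [3, 4]. c[0] = 3×3 = 9; c[1] = 3×4 + 1×3 = 15; c[2] = 1×4 = 4. Result coefficients: [9, 15, 4] → 9 + 15s + 4s^2

9 + 15s + 4s^2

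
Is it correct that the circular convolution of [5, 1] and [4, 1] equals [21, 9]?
Recompute circular convolution of [5, 1] and [4, 1]: y[0] = 5×4 + 1×1 = 21; y[1] = 5×1 + 1×4 = 9 → [21, 9]. Given [21, 9] matches, so answer: Yes

Yes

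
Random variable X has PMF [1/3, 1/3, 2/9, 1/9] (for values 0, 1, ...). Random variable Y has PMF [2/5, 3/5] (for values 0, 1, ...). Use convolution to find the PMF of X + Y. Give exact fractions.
P(X+Y=k) = Σ_i P(X=i)·P(Y=k-i) — a convolution of [1/3, 1/3, 2/9, 1/9] and [2/5, 3/5]. P(X+Y=0) = (1/3)×(2/5) = 2/15; P(X+Y=1) = (1/3)×(3/5) + (1/3)×(2/5) = 1/5 + 2/15 = 1/3; P(X+Y=2) = (1/3)×(3/5) + (2/9)×(2/5) = 1/5 + 4/45 = 13/45; P(X+Y=3) = (2/9)×(3/5) + (1/9)×(2/5) = 2/15 + 2/45 = 8/45; P(X+Y=4) = (1/9)×(3/5) = 1/15. PMF: [2/15, 1/3, 13/45, 8/45, 1/15] (sums to 1 ✓)

[2/15, 1/3, 13/45, 8/45, 1/15]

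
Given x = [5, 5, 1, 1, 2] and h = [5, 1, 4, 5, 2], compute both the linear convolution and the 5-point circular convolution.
Linear: y_lin[0] = 5×5 = 25; y_lin[1] = 5×1 + 5×5 = 30; y_lin[2] = 5×4 + 5×1 + 1×5 = 30; y_lin[3] = 5×5 + 5×4 + 1×1 + 1×5 = 51; y_lin[4] = 5×2 + 5×5 + 1×4 + 1×1 + 2×5 = 50; y_lin[5] = 5×2 + 1×5 + 1×4 + 2×1 = 21; y_lin[6] = 1×2 + 1×5 + 2×4 = 15; y_lin[7] = 1×2 + 2×5 = 12; y_lin[8] = 2×2 = 4 → [25, 30, 30, 51, 50, 21, 15, 12, 4]. Circular (length 5): y[0] = 5×5 + 5×2 + 1×5 + 1×4 + 2×1 = 46; y[1] = 5×1 + 5×5 + 1×2 + 1×5 + 2×4 = 45; y[2] = 5×4 + 5×1 + 1×5 + 1×2 + 2×5 = 42; y[3] = 5×5 + 5×4 + 1×1 + 1×5 + 2×2 = 55; y[4] = 5×2 + 5×5 + 1×4 + 1×1 + 2×5 = 50 → [46, 45, 42, 55, 50]

Linear: [25, 30, 30, 51, 50, 21, 15, 12, 4], Circular: [46, 45, 42, 55, 50]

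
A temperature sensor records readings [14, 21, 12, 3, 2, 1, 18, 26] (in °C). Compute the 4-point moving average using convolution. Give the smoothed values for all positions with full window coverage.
4-point moving average kernel = [1, 1, 1, 1]. Apply in 'valid' mode (full window coverage): avg[0] = (14 + 21 + 12 + 3) / 4 = 12.5; avg[1] = (21 + 12 + 3 + 2) / 4 = 9.5; avg[2] = (12 + 3 + 2 + 1) / 4 = 4.5; avg[3] = (3 + 2 + 1 + 18) / 4 = 6.0; avg[4] = (2 + 1 + 18 + 26) / 4 = 11.75. Smoothed values: [12.5, 9.5, 4.5, 6.0, 11.75]

[12.5, 9.5, 4.5, 6.0, 11.75]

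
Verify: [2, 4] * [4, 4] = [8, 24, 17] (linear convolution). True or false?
Recompute linear convolution of [2, 4] and [4, 4]: y[0] = 2×4 = 8; y[1] = 2×4 + 4×4 = 24; y[2] = 4×4 = 16 → [8, 24, 16]. Compare to given [8, 24, 17]: they differ at index 2: given 17, correct 16, so answer: No

No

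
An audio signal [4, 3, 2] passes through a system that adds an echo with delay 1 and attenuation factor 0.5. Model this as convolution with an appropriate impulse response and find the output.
Direct-path + delayed-attenuated-path model → impulse response h = [1, 0.5] (1 at lag 0, 0.5 at lag 1). Output y[n] = x[n] + 0.5·x[n - 1] (with x[n] = 0 outside 0..2): y[0] = 4 + 0.5×0 = 4; y[1] = 3 + 0.5×4 = 5.0; y[2] = 2 + 0.5×3 = 3.5; y[3] = 0 + 0.5×2 = 1.0. So y = [4, 5.0, 3.5, 1.0]

[4, 5.0, 3.5, 1.0]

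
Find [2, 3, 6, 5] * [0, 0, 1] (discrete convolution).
y[0] = 2×0 = 0; y[1] = 2×0 + 3×0 = 0; y[2] = 2×1 + 3×0 + 6×0 = 2; y[3] = 3×1 + 6×0 + 5×0 = 3; y[4] = 6×1 + 5×0 = 6; y[5] = 5×1 = 5

[0, 0, 2, 3, 6, 5]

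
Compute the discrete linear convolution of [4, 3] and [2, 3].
y[0] = 4×2 = 8; y[1] = 4×3 + 3×2 = 18; y[2] = 3×3 = 9

[8, 18, 9]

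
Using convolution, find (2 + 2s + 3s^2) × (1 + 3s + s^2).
Ascending coefficients: a = [2, 2, 3], b = [1, 3, 1]. c[0] = 2×1 = 2; c[1] = 2×3 + 2×1 = 8; c[2] = 2×1 + 2×3 + 3×1 = 11; c[3] = 2×1 + 3×3 = 11; c[4] = 3×1 = 3. Result coefficients: [2, 8, 11, 11, 3] → 2 + 8s + 11s^2 + 11s^3 + 3s^4

2 + 8s + 11s^2 + 11s^3 + 3s^4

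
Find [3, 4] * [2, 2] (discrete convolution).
y[0] = 3×2 = 6; y[1] = 3×2 + 4×2 = 14; y[2] = 4×2 = 8

[6, 14, 8]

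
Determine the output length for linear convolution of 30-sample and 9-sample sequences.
Linear/full convolution length: m + n - 1 = 30 + 9 - 1 = 38

38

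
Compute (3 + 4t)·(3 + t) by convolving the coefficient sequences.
Ascending coefficients: a = [3, 4], b = [3, 1]. c[0] = 3×3 = 9; c[1] = 3×1 + 4×3 = 15; c[2] = 4×1 = 4. Result coefficients: [9, 15, 4] → 9 + 15t + 4t^2

9 + 15t + 4t^2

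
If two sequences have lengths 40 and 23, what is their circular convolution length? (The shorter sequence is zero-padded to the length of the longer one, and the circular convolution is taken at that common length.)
Circular convolution (zero-padding the shorter input) has length max(m, n) = max(40, 23) = 40

40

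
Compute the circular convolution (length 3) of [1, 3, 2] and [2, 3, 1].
Use y[k] = Σ_j u[j]·v[(k-j) mod 3]. y[0] = 1×2 + 3×1 + 2×3 = 11; y[1] = 1×3 + 3×2 + 2×1 = 11; y[2] = 1×1 + 3×3 + 2×2 = 14. Result: [11, 11, 14]

[11, 11, 14]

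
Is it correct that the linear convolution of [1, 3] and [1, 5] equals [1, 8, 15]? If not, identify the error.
Recompute linear convolution of [1, 3] and [1, 5]: y[0] = 1×1 = 1; y[1] = 1×5 + 3×1 = 8; y[2] = 3×5 = 15 → [1, 8, 15]. Given [1, 8, 15] matches, so answer: Yes

Yes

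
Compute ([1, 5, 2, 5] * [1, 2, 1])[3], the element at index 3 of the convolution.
Use y[k] = Σ_i a[i]·b[k-i] at k=3. y[3] = 5×1 + 2×2 + 5×1 = 14

14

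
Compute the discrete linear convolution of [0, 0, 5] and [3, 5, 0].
y[0] = 0×3 = 0; y[1] = 0×5 + 0×3 = 0; y[2] = 0×0 + 0×5 + 5×3 = 15; y[3] = 0×0 + 5×5 = 25; y[4] = 5×0 = 0

[0, 0, 15, 25, 0]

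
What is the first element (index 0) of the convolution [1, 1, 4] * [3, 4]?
Use y[k] = Σ_i a[i]·b[k-i] at k=0. y[0] = 1×3 = 3

3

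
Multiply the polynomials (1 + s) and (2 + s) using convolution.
Ascending coefficients: a = [1, 1], b = [2, 1]. c[0] = 1×2 = 2; c[1] = 1×1 + 1×2 = 3; c[2] = 1×1 = 1. Result coefficients: [2, 3, 1] → 2 + 3s + s^2

2 + 3s + s^2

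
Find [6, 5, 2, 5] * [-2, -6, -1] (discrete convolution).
y[0] = 6×-2 = -12; y[1] = 6×-6 + 5×-2 = -46; y[2] = 6×-1 + 5×-6 + 2×-2 = -40; y[3] = 5×-1 + 2×-6 + 5×-2 = -27; y[4] = 2×-1 + 5×-6 = -32; y[5] = 5×-1 = -5

[-12, -46, -40, -27, -32, -5]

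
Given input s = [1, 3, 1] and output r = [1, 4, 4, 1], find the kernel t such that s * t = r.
Output length 4 = len(s) + len(t) - 1 ⇒ len(t) = 2. Solve t forward using t[k] = (r[k] - Σ_{i≥1} s[i]·t[k-i]) / s[0]: t[0] = r[0] / s[0] = 1 / 1 = 1; t[1] = (r[1] - 3×1) / s[0] = (4 - 3×1) / 1 = 1. So t = [1, 1]. Forward-check [1, 3, 1] * [1, 1]: r[0] = 1×1 = 1; r[1] = 1×1 + 3×1 = 4; r[2] = 3×1 + 1×1 = 4; r[3] = 1×1 = 1 → [1, 4, 4, 1] ✓

[1, 1]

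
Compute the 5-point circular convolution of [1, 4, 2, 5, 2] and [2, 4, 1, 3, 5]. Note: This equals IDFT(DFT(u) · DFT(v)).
Either evaluate y[k] = Σ_j u[j]·v[(k-j) mod 5] directly, or use IDFT(DFT(u) · DFT(v)). y[0] = 1×2 + 4×5 + 2×3 + 5×1 + 2×4 = 41; y[1] = 1×4 + 4×2 + 2×5 + 5×3 + 2×1 = 39; y[2] = 1×1 + 4×4 + 2×2 + 5×5 + 2×3 = 52; y[3] = 1×3 + 4×1 + 2×4 + 5×2 + 2×5 = 35; y[4] = 1×5 + 4×3 + 2×1 + 5×4 + 2×2 = 43. Result: [41, 39, 52, 35, 43]

[41, 39, 52, 35, 43]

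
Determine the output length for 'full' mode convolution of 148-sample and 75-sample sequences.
Linear/full convolution length: m + n - 1 = 148 + 75 - 1 = 222

222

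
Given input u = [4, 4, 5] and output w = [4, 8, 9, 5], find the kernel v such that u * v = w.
Output length 4 = len(u) + len(v) - 1 ⇒ len(v) = 2. Solve v forward using v[k] = (w[k] - Σ_{i≥1} u[i]·v[k-i]) / u[0]: v[0] = w[0] / u[0] = 4 / 4 = 1; v[1] = (w[1] - 4×1) / u[0] = (8 - 4×1) / 4 = 1. So v = [1, 1]. Forward-check [4, 4, 5] * [1, 1]: w[0] = 4×1 = 4; w[1] = 4×1 + 4×1 = 8; w[2] = 4×1 + 5×1 = 9; w[3] = 5×1 = 5 → [4, 8, 9, 5] ✓

[1, 1]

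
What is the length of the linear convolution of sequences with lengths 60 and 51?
Linear/full convolution length: m + n - 1 = 60 + 51 - 1 = 110

110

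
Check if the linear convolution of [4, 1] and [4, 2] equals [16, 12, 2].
Recompute linear convolution of [4, 1] and [4, 2]: y[0] = 4×4 = 16; y[1] = 4×2 + 1×4 = 12; y[2] = 1×2 = 2 → [16, 12, 2]. Given [16, 12, 2] matches, so answer: Yes

Yes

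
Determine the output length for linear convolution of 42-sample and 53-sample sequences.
Linear/full convolution length: m + n - 1 = 42 + 53 - 1 = 94

94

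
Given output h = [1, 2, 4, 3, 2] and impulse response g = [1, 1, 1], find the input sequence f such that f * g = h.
Deconvolve h=[1, 2, 4, 3, 2] by g=[1, 1, 1]. Since g[0]=1, solve forward: f[0] = h[0] / 1 = 1; f[1] = (h[1] - 1×1) / 1 = 1; f[2] = (h[2] - 1×1 - 1×1) / 1 = 2. So f = [1, 1, 2]. Check by forward convolution: h[0] = 1×1 = 1; h[1] = 1×1 + 1×1 = 2; h[2] = 1×1 + 1×1 + 2×1 = 4; h[3] = 1×1 + 2×1 = 3; h[4] = 2×1 = 2

[1, 1, 2]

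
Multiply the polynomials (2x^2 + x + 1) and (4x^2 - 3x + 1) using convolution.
Ascending coefficients: a = [1, 1, 2], b = [1, -3, 4]. c[0] = 1×1 = 1; c[1] = 1×-3 + 1×1 = -2; c[2] = 1×4 + 1×-3 + 2×1 = 3; c[3] = 1×4 + 2×-3 = -2; c[4] = 2×4 = 8. Result coefficients: [1, -2, 3, -2, 8] → 8x^4 - 2x^3 + 3x^2 - 2x + 1

8x^4 - 2x^3 + 3x^2 - 2x + 1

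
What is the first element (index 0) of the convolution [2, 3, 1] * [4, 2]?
Use y[k] = Σ_i a[i]·b[k-i] at k=0. y[0] = 2×4 = 8

8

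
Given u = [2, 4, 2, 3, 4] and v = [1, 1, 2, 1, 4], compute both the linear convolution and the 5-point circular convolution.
Linear: y_lin[0] = 2×1 = 2; y_lin[1] = 2×1 + 4×1 = 6; y_lin[2] = 2×2 + 4×1 + 2×1 = 10; y_lin[3] = 2×1 + 4×2 + 2×1 + 3×1 = 15; y_lin[4] = 2×4 + 4×1 + 2×2 + 3×1 + 4×1 = 23; y_lin[5] = 4×4 + 2×1 + 3×2 + 4×1 = 28; y_lin[6] = 2×4 + 3×1 + 4×2 = 19; y_lin[7] = 3×4 + 4×1 = 16; y_lin[8] = 4×4 = 16 → [2, 6, 10, 15, 23, 28, 19, 16, 16]. Circular (length 5): y[0] = 2×1 + 4×4 + 2×1 + 3×2 + 4×1 = 30; y[1] = 2×1 + 4×1 + 2×4 + 3×1 + 4×2 = 25; y[2] = 2×2 + 4×1 + 2×1 + 3×4 + 4×1 = 26; y[3] = 2×1 + 4×2 + 2×1 + 3×1 + 4×4 = 31; y[4] = 2×4 + 4×1 + 2×2 + 3×1 + 4×1 = 23 → [30, 25, 26, 31, 23]

Linear: [2, 6, 10, 15, 23, 28, 19, 16, 16], Circular: [30, 25, 26, 31, 23]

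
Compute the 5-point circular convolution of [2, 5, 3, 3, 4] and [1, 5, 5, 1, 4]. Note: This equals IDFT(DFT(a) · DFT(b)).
Either evaluate y[k] = Σ_j a[j]·b[(k-j) mod 5] directly, or use IDFT(DFT(a) · DFT(b)). y[0] = 2×1 + 5×4 + 3×1 + 3×5 + 4×5 = 60; y[1] = 2×5 + 5×1 + 3×4 + 3×1 + 4×5 = 50; y[2] = 2×5 + 5×5 + 3×1 + 3×4 + 4×1 = 54; y[3] = 2×1 + 5×5 + 3×5 + 3×1 + 4×4 = 61; y[4] = 2×4 + 5×1 + 3×5 + 3×5 + 4×1 = 47. Result: [60, 50, 54, 61, 47]

[60, 50, 54, 61, 47]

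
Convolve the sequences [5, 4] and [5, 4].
y[0] = 5×5 = 25; y[1] = 5×4 + 4×5 = 40; y[2] = 4×4 = 16

[25, 40, 16]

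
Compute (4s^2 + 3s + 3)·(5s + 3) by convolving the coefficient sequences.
Ascending coefficients: a = [3, 3, 4], b = [3, 5]. c[0] = 3×3 = 9; c[1] = 3×5 + 3×3 = 24; c[2] = 3×5 + 4×3 = 27; c[3] = 4×5 = 20. Result coefficients: [9, 24, 27, 20] → 20s^3 + 27s^2 + 24s + 9

20s^3 + 27s^2 + 24s + 9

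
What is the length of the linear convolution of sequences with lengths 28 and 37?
Linear/full convolution length: m + n - 1 = 28 + 37 - 1 = 64

64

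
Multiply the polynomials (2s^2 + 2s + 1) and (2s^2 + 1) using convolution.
Ascending coefficients: a = [1, 2, 2], b = [1, 0, 2]. c[0] = 1×1 = 1; c[1] = 1×0 + 2×1 = 2; c[2] = 1×2 + 2×0 + 2×1 = 4; c[3] = 2×2 + 2×0 = 4; c[4] = 2×2 = 4. Result coefficients: [1, 2, 4, 4, 4] → 4s^4 + 4s^3 + 4s^2 + 2s + 1

4s^4 + 4s^3 + 4s^2 + 2s + 1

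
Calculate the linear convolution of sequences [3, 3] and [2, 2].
y[0] = 3×2 = 6; y[1] = 3×2 + 3×2 = 12; y[2] = 3×2 = 6

[6, 12, 6]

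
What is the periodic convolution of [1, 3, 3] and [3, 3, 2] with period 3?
Use y[k] = Σ_j f[j]·g[(k-j) mod 3]. y[0] = 1×3 + 3×2 + 3×3 = 18; y[1] = 1×3 + 3×3 + 3×2 = 18; y[2] = 1×2 + 3×3 + 3×3 = 20. Result: [18, 18, 20]

[18, 18, 20]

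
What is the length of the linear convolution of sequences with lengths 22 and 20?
Linear/full convolution length: m + n - 1 = 22 + 20 - 1 = 41

41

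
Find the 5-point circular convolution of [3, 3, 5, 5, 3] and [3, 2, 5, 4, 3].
Use y[k] = Σ_j x[j]·h[(k-j) mod 5]. y[0] = 3×3 + 3×3 + 5×4 + 5×5 + 3×2 = 69; y[1] = 3×2 + 3×3 + 5×3 + 5×4 + 3×5 = 65; y[2] = 3×5 + 3×2 + 5×3 + 5×3 + 3×4 = 63; y[3] = 3×4 + 3×5 + 5×2 + 5×3 + 3×3 = 61; y[4] = 3×3 + 3×4 + 5×5 + 5×2 + 3×3 = 65. Result: [69, 65, 63, 61, 65]

[69, 65, 63, 61, 65]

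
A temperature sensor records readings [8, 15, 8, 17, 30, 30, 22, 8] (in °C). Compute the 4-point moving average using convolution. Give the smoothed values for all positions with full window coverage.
4-point moving average kernel = [1, 1, 1, 1]. Apply in 'valid' mode (full window coverage): avg[0] = (8 + 15 + 8 + 17) / 4 = 12.0; avg[1] = (15 + 8 + 17 + 30) / 4 = 17.5; avg[2] = (8 + 17 + 30 + 30) / 4 = 21.25; avg[3] = (17 + 30 + 30 + 22) / 4 = 24.75; avg[4] = (30 + 30 + 22 + 8) / 4 = 22.5. Smoothed values: [12.0, 17.5, 21.25, 24.75, 22.5]

[12.0, 17.5, 21.25, 24.75, 22.5]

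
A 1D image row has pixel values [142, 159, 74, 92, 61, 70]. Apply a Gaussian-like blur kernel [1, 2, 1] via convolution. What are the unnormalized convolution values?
Convolve image row [142, 159, 74, 92, 61, 70] with kernel [1, 2, 1]: y[0] = 142×1 = 142; y[1] = 142×2 + 159×1 = 443; y[2] = 142×1 + 159×2 + 74×1 = 534; y[3] = 159×1 + 74×2 + 92×1 = 399; y[4] = 74×1 + 92×2 + 61×1 = 319; y[5] = 92×1 + 61×2 + 70×1 = 284; y[6] = 61×1 + 70×2 = 201; y[7] = 70×1 = 70 → [142, 443, 534, 399, 319, 284, 201, 70]. Normalization factor = sum(kernel) = 4.

[142, 443, 534, 399, 319, 284, 201, 70]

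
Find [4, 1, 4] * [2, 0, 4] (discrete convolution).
y[0] = 4×2 = 8; y[1] = 4×0 + 1×2 = 2; y[2] = 4×4 + 1×0 + 4×2 = 24; y[3] = 1×4 + 4×0 = 4; y[4] = 4×4 = 16

[8, 2, 24, 4, 16]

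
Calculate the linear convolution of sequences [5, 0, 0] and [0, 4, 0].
y[0] = 5×0 = 0; y[1] = 5×4 + 0×0 = 20; y[2] = 5×0 + 0×4 + 0×0 = 0; y[3] = 0×0 + 0×4 = 0; y[4] = 0×0 = 0

[0, 20, 0, 0, 0]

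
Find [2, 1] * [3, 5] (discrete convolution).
y[0] = 2×3 = 6; y[1] = 2×5 + 1×3 = 13; y[2] = 1×5 = 5

[6, 13, 5]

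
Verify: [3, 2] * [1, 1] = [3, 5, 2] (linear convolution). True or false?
Recompute linear convolution of [3, 2] and [1, 1]: y[0] = 3×1 = 3; y[1] = 3×1 + 2×1 = 5; y[2] = 2×1 = 2 → [3, 5, 2]. Given [3, 5, 2] matches, so answer: Yes

Yes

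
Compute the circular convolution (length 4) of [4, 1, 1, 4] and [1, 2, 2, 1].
Use y[k] = Σ_j f[j]·g[(k-j) mod 4]. y[0] = 4×1 + 1×1 + 1×2 + 4×2 = 15; y[1] = 4×2 + 1×1 + 1×1 + 4×2 = 18; y[2] = 4×2 + 1×2 + 1×1 + 4×1 = 15; y[3] = 4×1 + 1×2 + 1×2 + 4×1 = 12. Result: [15, 18, 15, 12]

[15, 18, 15, 12]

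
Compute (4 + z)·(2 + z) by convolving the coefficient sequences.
Ascending coefficients: a = [4, 1], b = [2, 1]. c[0] = 4×2 = 8; c[1] = 4×1 + 1×2 = 6; c[2] = 1×1 = 1. Result coefficients: [8, 6, 1] → 8 + 6z + z^2

8 + 6z + z^2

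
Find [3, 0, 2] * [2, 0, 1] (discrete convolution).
y[0] = 3×2 = 6; y[1] = 3×0 + 0×2 = 0; y[2] = 3×1 + 0×0 + 2×2 = 7; y[3] = 0×1 + 2×0 = 0; y[4] = 2×1 = 2

[6, 0, 7, 0, 2]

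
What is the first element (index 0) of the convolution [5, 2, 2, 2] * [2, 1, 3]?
Use y[k] = Σ_i a[i]·b[k-i] at k=0. y[0] = 5×2 = 10

10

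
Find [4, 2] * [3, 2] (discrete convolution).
y[0] = 4×3 = 12; y[1] = 4×2 + 2×3 = 14; y[2] = 2×2 = 4

[12, 14, 4]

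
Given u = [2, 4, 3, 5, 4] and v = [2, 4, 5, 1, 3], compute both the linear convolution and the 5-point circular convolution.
Linear: y_lin[0] = 2×2 = 4; y_lin[1] = 2×4 + 4×2 = 16; y_lin[2] = 2×5 + 4×4 + 3×2 = 32; y_lin[3] = 2×1 + 4×5 + 3×4 + 5×2 = 44; y_lin[4] = 2×3 + 4×1 + 3×5 + 5×4 + 4×2 = 53; y_lin[5] = 4×3 + 3×1 + 5×5 + 4×4 = 56; y_lin[6] = 3×3 + 5×1 + 4×5 = 34; y_lin[7] = 5×3 + 4×1 = 19; y_lin[8] = 4×3 = 12 → [4, 16, 32, 44, 53, 56, 34, 19, 12]. Circular (length 5): y[0] = 2×2 + 4×3 + 3×1 + 5×5 + 4×4 = 60; y[1] = 2×4 + 4×2 + 3×3 + 5×1 + 4×5 = 50; y[2] = 2×5 + 4×4 + 3×2 + 5×3 + 4×1 = 51; y[3] = 2×1 + 4×5 + 3×4 + 5×2 + 4×3 = 56; y[4] = 2×3 + 4×1 + 3×5 + 5×4 + 4×2 = 53 → [60, 50, 51, 56, 53]

Linear: [4, 16, 32, 44, 53, 56, 34, 19, 12], Circular: [60, 50, 51, 56, 53]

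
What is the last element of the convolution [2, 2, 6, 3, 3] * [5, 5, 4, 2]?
Use y[k] = Σ_i a[i]·b[k-i] at k=7. y[7] = 3×2 = 6

6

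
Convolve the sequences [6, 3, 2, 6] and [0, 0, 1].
y[0] = 6×0 = 0; y[1] = 6×0 + 3×0 = 0; y[2] = 6×1 + 3×0 + 2×0 = 6; y[3] = 3×1 + 2×0 + 6×0 = 3; y[4] = 2×1 + 6×0 = 2; y[5] = 6×1 = 6

[0, 0, 6, 3, 2, 6]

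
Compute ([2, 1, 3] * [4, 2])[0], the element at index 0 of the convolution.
Use y[k] = Σ_i a[i]·b[k-i] at k=0. y[0] = 2×4 = 8

8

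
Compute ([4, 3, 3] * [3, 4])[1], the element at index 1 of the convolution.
Use y[k] = Σ_i a[i]·b[k-i] at k=1. y[1] = 4×4 + 3×3 = 25

25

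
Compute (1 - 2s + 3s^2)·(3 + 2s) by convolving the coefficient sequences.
Ascending coefficients: a = [1, -2, 3], b = [3, 2]. c[0] = 1×3 = 3; c[1] = 1×2 + -2×3 = -4; c[2] = -2×2 + 3×3 = 5; c[3] = 3×2 = 6. Result coefficients: [3, -4, 5, 6] → 3 - 4s + 5s^2 + 6s^3

3 - 4s + 5s^2 + 6s^3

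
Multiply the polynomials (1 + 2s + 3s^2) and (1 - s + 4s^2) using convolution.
Ascending coefficients: a = [1, 2, 3], b = [1, -1, 4]. c[0] = 1×1 = 1; c[1] = 1×-1 + 2×1 = 1; c[2] = 1×4 + 2×-1 + 3×1 = 5; c[3] = 2×4 + 3×-1 = 5; c[4] = 3×4 = 12. Result coefficients: [1, 1, 5, 5, 12] → 1 + s + 5s^2 + 5s^3 + 12s^4

1 + s + 5s^2 + 5s^3 + 12s^4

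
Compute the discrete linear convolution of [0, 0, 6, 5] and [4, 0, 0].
y[0] = 0×4 = 0; y[1] = 0×0 + 0×4 = 0; y[2] = 0×0 + 0×0 + 6×4 = 24; y[3] = 0×0 + 6×0 + 5×4 = 20; y[4] = 6×0 + 5×0 = 0; y[5] = 5×0 = 0

[0, 0, 24, 20, 0, 0]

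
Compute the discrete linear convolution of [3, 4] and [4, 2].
y[0] = 3×4 = 12; y[1] = 3×2 + 4×4 = 22; y[2] = 4×2 = 8

[12, 22, 8]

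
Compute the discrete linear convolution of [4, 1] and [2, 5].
y[0] = 4×2 = 8; y[1] = 4×5 + 1×2 = 22; y[2] = 1×5 = 5

[8, 22, 5]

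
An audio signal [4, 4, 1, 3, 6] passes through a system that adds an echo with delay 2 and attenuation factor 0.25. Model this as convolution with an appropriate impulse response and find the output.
Direct-path + delayed-attenuated-path model → impulse response h = [1, 0, 0.25] (1 at lag 0, 0.25 at lag 2). Output y[n] = x[n] + 0.25·x[n - 2] (with x[n] = 0 outside 0..4): y[0] = 4 + 0.25×0 = 4; y[1] = 4 + 0.25×0 = 4; y[2] = 1 + 0.25×4 = 2.0; y[3] = 3 + 0.25×4 = 4.0; y[4] = 6 + 0.25×1 = 6.25; y[5] = 0 + 0.25×3 = 0.75; y[6] = 0 + 0.25×6 = 1.5. So y = [4, 4, 2.0, 4.0, 6.25, 0.75, 1.5]

[4, 4, 2.0, 4.0, 6.25, 0.75, 1.5]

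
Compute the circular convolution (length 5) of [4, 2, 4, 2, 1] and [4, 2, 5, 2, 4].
Use y[k] = Σ_j u[j]·v[(k-j) mod 5]. y[0] = 4×4 + 2×4 + 4×2 + 2×5 + 1×2 = 44; y[1] = 4×2 + 2×4 + 4×4 + 2×2 + 1×5 = 41; y[2] = 4×5 + 2×2 + 4×4 + 2×4 + 1×2 = 50; y[3] = 4×2 + 2×5 + 4×2 + 2×4 + 1×4 = 38; y[4] = 4×4 + 2×2 + 4×5 + 2×2 + 1×4 = 48. Result: [44, 41, 50, 38, 48]

[44, 41, 50, 38, 48]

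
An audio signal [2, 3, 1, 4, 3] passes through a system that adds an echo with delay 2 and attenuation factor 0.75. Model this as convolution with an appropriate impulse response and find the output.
Direct-path + delayed-attenuated-path model → impulse response h = [1, 0, 0.75] (1 at lag 0, 0.75 at lag 2). Output y[n] = x[n] + 0.75·x[n - 2] (with x[n] = 0 outside 0..4): y[0] = 2 + 0.75×0 = 2; y[1] = 3 + 0.75×0 = 3; y[2] = 1 + 0.75×2 = 2.5; y[3] = 4 + 0.75×3 = 6.25; y[4] = 3 + 0.75×1 = 3.75; y[5] = 0 + 0.75×4 = 3.0; y[6] = 0 + 0.75×3 = 2.25. So y = [2, 3, 2.5, 6.25, 3.75, 3.0, 2.25]

[2, 3, 2.5, 6.25, 3.75, 3.0, 2.25]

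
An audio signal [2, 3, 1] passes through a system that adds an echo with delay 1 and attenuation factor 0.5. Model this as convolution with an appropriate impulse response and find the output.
Direct-path + delayed-attenuated-path model → impulse response h = [1, 0.5] (1 at lag 0, 0.5 at lag 1). Output y[n] = x[n] + 0.5·x[n - 1] (with x[n] = 0 outside 0..2): y[0] = 2 + 0.5×0 = 2; y[1] = 3 + 0.5×2 = 4.0; y[2] = 1 + 0.5×3 = 2.5; y[3] = 0 + 0.5×1 = 0.5. So y = [2, 4.0, 2.5, 0.5]

[2, 4.0, 2.5, 0.5]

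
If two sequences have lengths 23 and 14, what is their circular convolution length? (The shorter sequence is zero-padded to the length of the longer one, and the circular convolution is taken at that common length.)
Circular convolution (zero-padding the shorter input) has length max(m, n) = max(23, 14) = 23

23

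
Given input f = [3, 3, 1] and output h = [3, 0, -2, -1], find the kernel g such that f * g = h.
Output length 4 = len(f) + len(g) - 1 ⇒ len(g) = 2. Solve g forward using g[k] = (h[k] - Σ_{i≥1} f[i]·g[k-i]) / f[0]: g[0] = h[0] / f[0] = 3 / 3 = 1; g[1] = (h[1] - 3×1) / f[0] = (0 - 3×1) / 3 = -1. So g = [1, -1]. Forward-check [3, 3, 1] * [1, -1]: h[0] = 3×1 = 3; h[1] = 3×-1 + 3×1 = 0; h[2] = 3×-1 + 1×1 = -2; h[3] = 1×-1 = -1 → [3, 0, -2, -1] ✓

[1, -1]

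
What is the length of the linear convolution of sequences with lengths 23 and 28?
Linear/full convolution length: m + n - 1 = 23 + 28 - 1 = 50

50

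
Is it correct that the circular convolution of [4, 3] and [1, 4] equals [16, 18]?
Recompute circular convolution of [4, 3] and [1, 4]: y[0] = 4×1 + 3×4 = 16; y[1] = 4×4 + 3×1 = 19 → [16, 19]. Compare to given [16, 18]: they differ at index 1: given 18, correct 19, so answer: No

No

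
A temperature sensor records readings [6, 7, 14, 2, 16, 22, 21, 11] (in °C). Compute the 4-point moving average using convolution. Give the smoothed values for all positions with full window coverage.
4-point moving average kernel = [1, 1, 1, 1]. Apply in 'valid' mode (full window coverage): avg[0] = (6 + 7 + 14 + 2) / 4 = 7.25; avg[1] = (7 + 14 + 2 + 16) / 4 = 9.75; avg[2] = (14 + 2 + 16 + 22) / 4 = 13.5; avg[3] = (2 + 16 + 22 + 21) / 4 = 15.25; avg[4] = (16 + 22 + 21 + 11) / 4 = 17.5. Smoothed values: [7.25, 9.75, 13.5, 15.25, 17.5]

[7.25, 9.75, 13.5, 15.25, 17.5]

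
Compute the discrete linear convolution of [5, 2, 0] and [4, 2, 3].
y[0] = 5×4 = 20; y[1] = 5×2 + 2×4 = 18; y[2] = 5×3 + 2×2 + 0×4 = 19; y[3] = 2×3 + 0×2 = 6; y[4] = 0×3 = 0

[20, 18, 19, 6, 0]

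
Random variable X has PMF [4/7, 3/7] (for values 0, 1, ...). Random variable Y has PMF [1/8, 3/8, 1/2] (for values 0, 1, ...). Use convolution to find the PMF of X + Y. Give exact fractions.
P(X+Y=k) = Σ_i P(X=i)·P(Y=k-i) — a convolution of [4/7, 3/7] and [1/8, 3/8, 1/2]. P(X+Y=0) = (4/7)×(1/8) = 1/14; P(X+Y=1) = (4/7)×(3/8) + (3/7)×(1/8) = 3/14 + 3/56 = 15/56; P(X+Y=2) = (4/7)×(1/2) + (3/7)×(3/8) = 2/7 + 9/56 = 25/56; P(X+Y=3) = (3/7)×(1/2) = 3/14. PMF: [1/14, 15/56, 25/56, 3/14] (sums to 1 ✓)

[1/14, 15/56, 25/56, 3/14]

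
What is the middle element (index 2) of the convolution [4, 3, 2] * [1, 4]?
Use y[k] = Σ_i a[i]·b[k-i] at k=2. y[2] = 3×4 + 2×1 = 14

14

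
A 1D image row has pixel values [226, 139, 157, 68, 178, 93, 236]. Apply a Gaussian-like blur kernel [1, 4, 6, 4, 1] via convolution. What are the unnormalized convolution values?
Convolve image row [226, 139, 157, 68, 178, 93, 236] with kernel [1, 4, 6, 4, 1]: y[0] = 226×1 = 226; y[1] = 226×4 + 139×1 = 1043; y[2] = 226×6 + 139×4 + 157×1 = 2069; y[3] = 226×4 + 139×6 + 157×4 + 68×1 = 2434; y[4] = 226×1 + 139×4 + 157×6 + 68×4 + 178×1 = 2174; y[5] = 139×1 + 157×4 + 68×6 + 178×4 + 93×1 = 1980; y[6] = 157×1 + 68×4 + 178×6 + 93×4 + 236×1 = 2105; y[7] = 68×1 + 178×4 + 93×6 + 236×4 = 2282; y[8] = 178×1 + 93×4 + 236×6 = 1966; y[9] = 93×1 + 236×4 = 1037; y[10] = 236×1 = 236 → [226, 1043, 2069, 2434, 2174, 1980, 2105, 2282, 1966, 1037, 236]. Normalization factor = sum(kernel) = 16.

[226, 1043, 2069, 2434, 2174, 1980, 2105, 2282, 1966, 1037, 236]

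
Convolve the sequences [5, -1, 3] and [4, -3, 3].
y[0] = 5×4 = 20; y[1] = 5×-3 + -1×4 = -19; y[2] = 5×3 + -1×-3 + 3×4 = 30; y[3] = -1×3 + 3×-3 = -12; y[4] = 3×3 = 9

[20, -19, 30, -12, 9]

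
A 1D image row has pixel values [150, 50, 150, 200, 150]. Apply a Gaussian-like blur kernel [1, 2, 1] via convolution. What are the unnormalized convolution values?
Convolve image row [150, 50, 150, 200, 150] with kernel [1, 2, 1]: y[0] = 150×1 = 150; y[1] = 150×2 + 50×1 = 350; y[2] = 150×1 + 50×2 + 150×1 = 400; y[3] = 50×1 + 150×2 + 200×1 = 550; y[4] = 150×1 + 200×2 + 150×1 = 700; y[5] = 200×1 + 150×2 = 500; y[6] = 150×1 = 150 → [150, 350, 400, 550, 700, 500, 150]. Normalization factor = sum(kernel) = 4.

[150, 350, 400, 550, 700, 500, 150]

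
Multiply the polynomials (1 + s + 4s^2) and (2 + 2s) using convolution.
Ascending coefficients: a = [1, 1, 4], b = [2, 2]. c[0] = 1×2 = 2; c[1] = 1×2 + 1×2 = 4; c[2] = 1×2 + 4×2 = 10; c[3] = 4×2 = 8. Result coefficients: [2, 4, 10, 8] → 2 + 4s + 10s^2 + 8s^3

2 + 4s + 10s^2 + 8s^3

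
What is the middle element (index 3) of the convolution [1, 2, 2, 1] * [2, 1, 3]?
Use y[k] = Σ_i a[i]·b[k-i] at k=3. y[3] = 2×3 + 2×1 + 1×2 = 10

10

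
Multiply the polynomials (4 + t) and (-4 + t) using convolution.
Ascending coefficients: a = [4, 1], b = [-4, 1]. c[0] = 4×-4 = -16; c[1] = 4×1 + 1×-4 = 0; c[2] = 1×1 = 1. Result coefficients: [-16, 0, 1] → -16 + t^2

-16 + t^2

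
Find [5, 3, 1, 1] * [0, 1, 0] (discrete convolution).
y[0] = 5×0 = 0; y[1] = 5×1 + 3×0 = 5; y[2] = 5×0 + 3×1 + 1×0 = 3; y[3] = 3×0 + 1×1 + 1×0 = 1; y[4] = 1×0 + 1×1 = 1; y[5] = 1×0 = 0

[0, 5, 3, 1, 1, 0]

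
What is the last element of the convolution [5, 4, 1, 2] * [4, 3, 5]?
Use y[k] = Σ_i a[i]·b[k-i] at k=5. y[5] = 2×5 = 10

10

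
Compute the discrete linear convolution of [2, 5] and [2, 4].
y[0] = 2×2 = 4; y[1] = 2×4 + 5×2 = 18; y[2] = 5×4 = 20

[4, 18, 20]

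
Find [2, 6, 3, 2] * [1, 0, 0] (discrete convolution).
y[0] = 2×1 = 2; y[1] = 2×0 + 6×1 = 6; y[2] = 2×0 + 6×0 + 3×1 = 3; y[3] = 6×0 + 3×0 + 2×1 = 2; y[4] = 3×0 + 2×0 = 0; y[5] = 2×0 = 0

[2, 6, 3, 2, 0, 0]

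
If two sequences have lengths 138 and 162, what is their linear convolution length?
Linear/full convolution length: m + n - 1 = 138 + 162 - 1 = 299

299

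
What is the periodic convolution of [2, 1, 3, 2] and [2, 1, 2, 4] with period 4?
Use y[k] = Σ_j s[j]·t[(k-j) mod 4]. y[0] = 2×2 + 1×4 + 3×2 + 2×1 = 16; y[1] = 2×1 + 1×2 + 3×4 + 2×2 = 20; y[2] = 2×2 + 1×1 + 3×2 + 2×4 = 19; y[3] = 2×4 + 1×2 + 3×1 + 2×2 = 17. Result: [16, 20, 19, 17]

[16, 20, 19, 17]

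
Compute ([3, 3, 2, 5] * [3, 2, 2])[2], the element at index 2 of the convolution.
Use y[k] = Σ_i a[i]·b[k-i] at k=2. y[2] = 3×2 + 3×2 + 2×3 = 18

18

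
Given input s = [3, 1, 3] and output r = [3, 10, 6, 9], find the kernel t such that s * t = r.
Output length 4 = len(s) + len(t) - 1 ⇒ len(t) = 2. Solve t forward using t[k] = (r[k] - Σ_{i≥1} s[i]·t[k-i]) / s[0]: t[0] = r[0] / s[0] = 3 / 3 = 1; t[1] = (r[1] - 1×1) / s[0] = (10 - 1×1) / 3 = 3. So t = [1, 3]. Forward-check [3, 1, 3] * [1, 3]: r[0] = 3×1 = 3; r[1] = 3×3 + 1×1 = 10; r[2] = 1×3 + 3×1 = 6; r[3] = 3×3 = 9 → [3, 10, 6, 9] ✓

[1, 3]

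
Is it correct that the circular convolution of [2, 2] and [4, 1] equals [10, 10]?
Recompute circular convolution of [2, 2] and [4, 1]: y[0] = 2×4 + 2×1 = 10; y[1] = 2×1 + 2×4 = 10 → [10, 10]. Given [10, 10] matches, so answer: Yes

Yes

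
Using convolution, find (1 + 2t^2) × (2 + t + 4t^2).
Ascending coefficients: a = [1, 0, 2], b = [2, 1, 4]. c[0] = 1×2 = 2; c[1] = 1×1 + 0×2 = 1; c[2] = 1×4 + 0×1 + 2×2 = 8; c[3] = 0×4 + 2×1 = 2; c[4] = 2×4 = 8. Result coefficients: [2, 1, 8, 2, 8] → 2 + t + 8t^2 + 2t^3 + 8t^4

2 + t + 8t^2 + 2t^3 + 8t^4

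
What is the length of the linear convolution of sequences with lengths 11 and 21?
Linear/full convolution length: m + n - 1 = 11 + 21 - 1 = 31

31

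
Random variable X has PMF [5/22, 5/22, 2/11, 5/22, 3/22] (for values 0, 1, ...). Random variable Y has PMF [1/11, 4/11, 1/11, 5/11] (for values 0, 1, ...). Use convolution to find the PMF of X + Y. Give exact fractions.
P(X+Y=k) = Σ_i P(X=i)·P(Y=k-i) — a convolution of [5/22, 5/22, 2/11, 5/22, 3/22] and [1/11, 4/11, 1/11, 5/11]. P(X+Y=0) = (5/22)×(1/11) = 5/242; P(X+Y=1) = (5/22)×(4/11) + (5/22)×(1/11) = 10/121 + 5/242 = 25/242; P(X+Y=2) = (5/22)×(1/11) + (5/22)×(4/11) + (2/11)×(1/11) = 5/242 + 10/121 + 2/121 = 29/242; P(X+Y=3) = (5/22)×(5/11) + (5/22)×(1/11) + (2/11)×(4/11) + (5/22)×(1/11) = 25/242 + 5/242 + 8/121 + 5/242 = 51/242; P(X+Y=4) = (5/22)×(5/11) + (2/11)×(1/11) + (5/22)×(4/11) + (3/22)×(1/11) = 25/242 + 2/121 + 10/121 + 3/242 = 26/121; P(X+Y=5) = (2/11)×(5/11) + (5/22)×(1/11) + (3/22)×(4/11) = 10/121 + 5/242 + 6/121 = 37/242; P(X+Y=6) = (5/22)×(5/11) + (3/22)×(1/11) = 25/242 + 3/242 = 14/121; P(X+Y=7) = (3/22)×(5/11) = 15/242. PMF: [5/242, 25/242, 29/242, 51/242, 26/121, 37/242, 14/121, 15/242] (sums to 1 ✓)

[5/242, 25/242, 29/242, 51/242, 26/121, 37/242, 14/121, 15/242]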